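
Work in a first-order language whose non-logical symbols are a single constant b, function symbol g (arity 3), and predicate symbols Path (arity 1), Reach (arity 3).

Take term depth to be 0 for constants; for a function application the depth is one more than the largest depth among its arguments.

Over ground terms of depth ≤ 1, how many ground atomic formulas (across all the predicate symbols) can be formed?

10

First count ground terms of depth ≤ 1.
Count level by level. With function symbols g/3, the terms of depth ≤ k are the 1 constant together with each function applied to depth-≤(k−1) tuples, so N_k = 1 + N_{k-1}^3.
N_0 = 1
N_1 = 1 + 1^3 = 2
Explicitly: b, g(b, b, b).
So |H| = 2.
For each predicate symbol, the number of ground atoms is |H| raised to its arity; summing:
  Path: 2;  Reach: 2^3 = 8
Total ground atoms: 2 + 8 = 10.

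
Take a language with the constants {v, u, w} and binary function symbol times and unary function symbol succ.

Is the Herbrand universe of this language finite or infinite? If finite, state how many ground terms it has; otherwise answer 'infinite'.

The signature has at least one function symbol (times, arity 2) and at least one constant (v).
Iterating times gives infinitely many distinct ground terms: v, times(v, v), times(times(v, v), times(v, v)), ...
So the Herbrand universe is infinite.

infinite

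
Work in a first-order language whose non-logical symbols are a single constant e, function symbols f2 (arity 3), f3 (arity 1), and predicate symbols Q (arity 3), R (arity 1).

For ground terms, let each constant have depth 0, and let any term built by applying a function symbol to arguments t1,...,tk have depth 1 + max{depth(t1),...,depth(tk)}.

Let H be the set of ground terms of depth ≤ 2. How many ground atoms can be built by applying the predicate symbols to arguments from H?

First count ground terms of depth ≤ 2.
Let N_k = |{terms of depth ≤ k}|. Then N_0 = 1 and N_k = 1 + N_{k-1}^3 + N_{k-1} for k ≥ 1 (one summand per function symbol, arity giving the exponent).
N_0 = 1
N_1 = 1 + 1^3 + 1 = 3
N_2 = 1 + 3^3 + 3 = 31
So |H| = 31.
Ground atoms are formed by filling each argument slot of a predicate with a term from H, so an r-ary predicate gives |H|^r atoms:
  Q: 31^3 = 29791;  R: 31
Total ground atoms: 29791 + 31 = 29822.

29822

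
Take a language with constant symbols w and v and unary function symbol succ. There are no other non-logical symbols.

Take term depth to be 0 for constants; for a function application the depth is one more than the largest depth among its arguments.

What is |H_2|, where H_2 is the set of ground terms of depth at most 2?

If N_k denotes the number of depth-≤k ground terms, the 2 constants give N_0 = 2, and each function symbol of arity r contributes N_{k-1}^r new terms at level k: N_k = 2 + N_{k-1}.
N_0 = 2
N_1 = 2 + 2 = 4
N_2 = 2 + 4 = 6
Explicitly: w, v, succ(w), succ(v), succ(succ(w)), succ(succ(v)).

6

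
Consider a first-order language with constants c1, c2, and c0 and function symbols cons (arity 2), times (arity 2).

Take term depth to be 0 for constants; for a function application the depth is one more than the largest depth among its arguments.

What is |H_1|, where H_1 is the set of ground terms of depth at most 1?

Write N_k for the number of ground terms of depth ≤ k. A term of depth ≤ k is either a constant or a function symbol applied to arguments of depth ≤ k−1, so N_k = 3 + N_{k-1}^2 + N_{k-1}^2.
N_0 = 3
N_1 = 3 + 3^2 + 3^2 = 21

21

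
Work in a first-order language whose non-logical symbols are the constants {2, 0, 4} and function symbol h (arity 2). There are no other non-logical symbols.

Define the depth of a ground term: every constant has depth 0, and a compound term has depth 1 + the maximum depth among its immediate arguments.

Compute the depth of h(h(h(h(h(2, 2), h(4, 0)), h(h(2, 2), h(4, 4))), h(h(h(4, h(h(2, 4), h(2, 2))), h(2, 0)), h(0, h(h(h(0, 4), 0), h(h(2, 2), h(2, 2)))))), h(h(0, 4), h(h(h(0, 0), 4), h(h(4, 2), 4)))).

depth(h(2, 2)) = 1 + max(0, 0) = 1
depth(h(4, 0)) = 1 + max(0, 0) = 1
depth(h(h(2, 2), h(4, 0))) = 1 + max(1, 1) = 2
depth(h(4, 4)) = 1 + max(0, 0) = 1
depth(h(h(2, 2), h(4, 4))) = 1 + max(1, 1) = 2
depth(h(h(h(2, 2), h(4, 0)), h(h(2, 2), h(4, 4)))) = 1 + max(2, 2) = 3
depth(h(2, 4)) = 1 + max(0, 0) = 1
depth(h(h(2, 4), h(2, 2))) = 1 + max(1, 1) = 2
depth(h(4, h(h(2, 4), h(2, 2)))) = 1 + max(0, 2) = 3
depth(h(2, 0)) = 1 + max(0, 0) = 1
depth(h(h(4, h(h(2, 4), h(2, 2))), h(2, 0))) = 1 + max(3, 1) = 4
depth(h(0, 4)) = 1 + max(0, 0) = 1
depth(h(h(0, 4), 0)) = 1 + max(1, 0) = 2
depth(h(h(2, 2), h(2, 2))) = 1 + max(1, 1) = 2
depth(h(h(h(0, 4), 0), h(h(2, 2), h(2, 2)))) = 1 + max(2, 2) = 3
depth(h(0, h(h(h(0, 4), 0), h(h(2, 2), h(2, 2))))) = 1 + max(0, 3) = 4
depth(h(h(h(4, h(h(2, 4), h(2, 2))), h(2, 0)), h(0, h(h(h(0, 4), 0), h(h(2, 2), h(2, 2)))))) = 1 + max(4, 4) = 5
depth(h(h(h(h(2, 2), h(4, 0)), h(h(2, 2), h(4, 4))), h(h(h(4, h(h(2, 4), h(2, 2))), h(2, 0)), h(0, h(h(h(0, 4), 0), h(h(2, 2), h(2, 2))))))) = 1 + max(3, 5) = 6
depth(h(0, 0)) = 1 + max(0, 0) = 1
depth(h(h(0, 0), 4)) = 1 + max(1, 0) = 2
depth(h(4, 2)) = 1 + max(0, 0) = 1
depth(h(h(4, 2), 4)) = 1 + max(1, 0) = 2
depth(h(h(h(0, 0), 4), h(h(4, 2), 4))) = 1 + max(2, 2) = 3
depth(h(h(0, 4), h(h(h(0, 0), 4), h(h(4, 2), 4)))) = 1 + max(1, 3) = 4
depth(h(h(h(h(h(2, 2), h(4, 0)), h(h(2, 2), h(4, 4))), h(h(h(4, h(h(2, 4), h(2, 2))), h(2, 0)), h(0, h(h(h(0, 4), 0), h(h(2, 2), h(2, 2)))))), h(h(0, 4), h(h(h(0, 0), 4), h(h(4, 2), 4))))) = 1 + max(6, 4) = 7

7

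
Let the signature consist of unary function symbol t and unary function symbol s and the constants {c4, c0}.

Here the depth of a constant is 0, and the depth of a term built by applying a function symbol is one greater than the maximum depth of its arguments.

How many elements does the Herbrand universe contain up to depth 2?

Let N_k count ground terms of depth at most k. Each non-constant term of depth ≤ k is some function symbol applied to depth-≤(k−1) arguments, giving N_k = 2 + N_{k-1} + N_{k-1}.
N_0 = 2
N_1 = 2 + 2 + 2 = 6
N_2 = 2 + 6 + 6 = 14

14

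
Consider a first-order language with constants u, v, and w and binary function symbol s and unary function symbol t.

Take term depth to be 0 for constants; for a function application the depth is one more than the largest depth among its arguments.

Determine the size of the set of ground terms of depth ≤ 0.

3

Count level by level. With function symbols s/2, t/1, the terms of depth ≤ k are the 3 constants together with each function applied to depth-≤(k−1) tuples, so N_k = 3 + N_{k-1}^2 + N_{k-1}.
N_0 = 3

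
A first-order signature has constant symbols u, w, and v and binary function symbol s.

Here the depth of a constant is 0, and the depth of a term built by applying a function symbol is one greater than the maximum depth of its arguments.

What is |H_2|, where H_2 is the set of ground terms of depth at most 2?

147

If N_k denotes the number of depth-≤k ground terms, the 3 constants give N_0 = 3, and each function symbol of arity r contributes N_{k-1}^r new terms at level k: N_k = 3 + N_{k-1}^2.
N_0 = 3
N_1 = 3 + 3^2 = 12
N_2 = 3 + 12^2 = 147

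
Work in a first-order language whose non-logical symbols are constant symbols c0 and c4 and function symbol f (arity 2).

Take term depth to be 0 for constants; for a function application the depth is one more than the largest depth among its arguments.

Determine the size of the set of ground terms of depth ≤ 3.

Let N_k = |{terms of depth ≤ k}|. Then N_0 = 2 and N_k = 2 + N_{k-1}^2 for k ≥ 1 (one summand per function symbol, arity giving the exponent).
N_0 = 2
N_1 = 2 + 2^2 = 6
N_2 = 2 + 6^2 = 38
N_3 = 2 + 38^2 = 1446

1446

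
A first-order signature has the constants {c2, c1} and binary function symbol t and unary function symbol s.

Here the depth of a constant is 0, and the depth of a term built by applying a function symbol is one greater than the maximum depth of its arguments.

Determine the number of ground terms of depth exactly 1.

Write N_k for the number of ground terms of depth ≤ k. A term of depth ≤ k is either a constant or a function symbol applied to arguments of depth ≤ k−1, so N_k = 2 + N_{k-1}^2 + N_{k-1}.
N_0 = 2
N_1 = 2 + 2^2 + 2 = 8
Terms of depth exactly 1: N_1 − N_0 = 8 − 2 = 6.

6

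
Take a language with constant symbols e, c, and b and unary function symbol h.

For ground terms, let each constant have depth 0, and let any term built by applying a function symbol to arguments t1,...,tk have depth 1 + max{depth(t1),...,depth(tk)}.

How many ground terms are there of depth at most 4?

Write N_k for the number of ground terms of depth ≤ k. A term of depth ≤ k is either a constant or a function symbol applied to arguments of depth ≤ k−1, so N_k = 3 + N_{k-1}.
N_0 = 3
N_1 = 3 + 3 = 6
N_2 = 3 + 6 = 9
N_3 = 3 + 9 = 12
N_4 = 3 + 12 = 15

15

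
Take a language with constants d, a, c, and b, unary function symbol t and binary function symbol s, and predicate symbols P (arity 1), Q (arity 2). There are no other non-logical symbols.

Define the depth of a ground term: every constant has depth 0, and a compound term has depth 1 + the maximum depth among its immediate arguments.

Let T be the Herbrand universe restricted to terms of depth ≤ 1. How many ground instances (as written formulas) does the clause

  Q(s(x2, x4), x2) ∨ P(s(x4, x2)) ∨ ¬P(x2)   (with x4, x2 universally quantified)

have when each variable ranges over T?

Ground terms of depth ≤ 1:
  Write N_k for the number of ground terms of depth ≤ k. A term of depth ≤ k is either a constant or a function symbol applied to arguments of depth ≤ k−1, so N_k = 4 + N_{k-1} + N_{k-1}^2.
  N_0 = 4
  N_1 = 4 + 4 + 4^2 = 24
So there are 24 ground terms available for substitution.
Each of x4, x2 ranges independently over the available ground terms, and distinct assignments produce distinct instances.
Number of ground instances = 24^2 = 576.

576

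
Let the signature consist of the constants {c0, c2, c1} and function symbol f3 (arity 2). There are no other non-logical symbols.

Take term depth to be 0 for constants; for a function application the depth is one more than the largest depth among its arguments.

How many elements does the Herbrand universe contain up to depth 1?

12

Let N_k = |{terms of depth ≤ k}|. Then N_0 = 3 and N_k = 3 + N_{k-1}^2 for k ≥ 1 (one summand per function symbol, arity giving the exponent).
N_0 = 3
N_1 = 3 + 3^2 = 12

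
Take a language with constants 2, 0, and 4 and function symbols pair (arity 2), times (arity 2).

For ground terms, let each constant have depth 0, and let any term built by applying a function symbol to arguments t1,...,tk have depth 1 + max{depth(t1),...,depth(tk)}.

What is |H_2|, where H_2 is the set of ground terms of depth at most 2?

Let N_k = |{terms of depth ≤ k}|. Then N_0 = 3 and N_k = 3 + N_{k-1}^2 + N_{k-1}^2 for k ≥ 1 (one summand per function symbol, arity giving the exponent).
N_0 = 3
N_1 = 3 + 3^2 + 3^2 = 21
N_2 = 3 + 21^2 + 21^2 = 885

885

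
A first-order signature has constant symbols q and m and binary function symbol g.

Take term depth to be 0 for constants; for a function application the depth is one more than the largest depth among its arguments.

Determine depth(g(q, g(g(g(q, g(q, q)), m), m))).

5

depth(g(q, q)) = 1 + max(0, 0) = 1
depth(g(q, g(q, q))) = 1 + max(0, 1) = 2
depth(g(g(q, g(q, q)), m)) = 1 + max(2, 0) = 3
depth(g(g(g(q, g(q, q)), m), m)) = 1 + max(3, 0) = 4
depth(g(q, g(g(g(q, g(q, q)), m), m))) = 1 + max(0, 4) = 5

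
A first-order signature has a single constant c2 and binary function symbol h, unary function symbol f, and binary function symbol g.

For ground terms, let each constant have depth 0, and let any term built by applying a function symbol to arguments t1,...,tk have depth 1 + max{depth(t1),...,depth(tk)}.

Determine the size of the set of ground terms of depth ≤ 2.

Let N_k count ground terms of depth at most k. Each non-constant term of depth ≤ k is some function symbol applied to depth-≤(k−1) arguments, giving N_k = 1 + N_{k-1}^2 + N_{k-1} + N_{k-1}^2.
N_0 = 1
N_1 = 1 + 1^2 + 1 + 1^2 = 4
N_2 = 1 + 4^2 + 4 + 4^2 = 37

37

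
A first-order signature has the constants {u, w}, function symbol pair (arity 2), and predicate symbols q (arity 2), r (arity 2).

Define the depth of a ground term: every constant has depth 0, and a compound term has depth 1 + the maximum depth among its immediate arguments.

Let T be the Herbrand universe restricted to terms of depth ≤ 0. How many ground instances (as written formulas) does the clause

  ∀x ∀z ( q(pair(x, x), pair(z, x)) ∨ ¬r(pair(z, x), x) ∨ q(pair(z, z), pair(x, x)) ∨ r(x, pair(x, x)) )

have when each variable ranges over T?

Ground terms of depth ≤ 0:
  If N_k denotes the number of depth-≤k ground terms, the 2 constants give N_0 = 2, and each function symbol of arity r contributes N_{k-1}^r new terms at level k: N_k = 2 + N_{k-1}^2.
  N_0 = 2
  Explicitly: u, w.
So there are 2 ground terms available for substitution.
Each of x, z ranges independently over the available ground terms, and distinct assignments produce distinct instances.
Number of ground instances = 2^2 = 4.

4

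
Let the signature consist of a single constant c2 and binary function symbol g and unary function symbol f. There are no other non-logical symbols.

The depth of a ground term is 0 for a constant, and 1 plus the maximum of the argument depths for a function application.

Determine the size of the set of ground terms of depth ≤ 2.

Let N_k = |{terms of depth ≤ k}|. Then N_0 = 1 and N_k = 1 + N_{k-1}^2 + N_{k-1} for k ≥ 1 (one summand per function symbol, arity giving the exponent).
N_0 = 1
N_1 = 1 + 1^2 + 1 = 3
N_2 = 1 + 3^2 + 3 = 13

13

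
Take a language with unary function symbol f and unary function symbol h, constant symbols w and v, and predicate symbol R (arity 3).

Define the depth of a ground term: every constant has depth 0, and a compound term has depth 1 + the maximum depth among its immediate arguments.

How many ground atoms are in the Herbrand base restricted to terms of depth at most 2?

First count ground terms of depth ≤ 2.
Write N_k for the number of ground terms of depth ≤ k. A term of depth ≤ k is either a constant or a function symbol applied to arguments of depth ≤ k−1, so N_k = 2 + N_{k-1} + N_{k-1}.
N_0 = 2
N_1 = 2 + 2 + 2 = 6
N_2 = 2 + 6 + 6 = 14
So |H| = 14.
Each predicate of arity r yields |H|^r ground atoms (one per choice of an r-tuple from H):
  R: 14^3 = 2744
Total ground atoms: 2744.

2744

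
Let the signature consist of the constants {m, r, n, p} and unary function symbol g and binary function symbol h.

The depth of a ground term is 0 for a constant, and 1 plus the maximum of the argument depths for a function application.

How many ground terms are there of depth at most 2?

Let N_k = |{terms of depth ≤ k}|. Then N_0 = 4 and N_k = 4 + N_{k-1} + N_{k-1}^2 for k ≥ 1 (one summand per function symbol, arity giving the exponent).
N_0 = 4
N_1 = 4 + 4 + 4^2 = 24
N_2 = 4 + 24 + 24^2 = 604

604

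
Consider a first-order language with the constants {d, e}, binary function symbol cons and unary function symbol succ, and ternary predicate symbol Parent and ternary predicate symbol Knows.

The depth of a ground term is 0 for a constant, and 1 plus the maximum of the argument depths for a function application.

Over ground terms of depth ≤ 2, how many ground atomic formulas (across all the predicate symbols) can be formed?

810448

First count ground terms of depth ≤ 2.
If N_k denotes the number of depth-≤k ground terms, the 2 constants give N_0 = 2, and each function symbol of arity r contributes N_{k-1}^r new terms at level k: N_k = 2 + N_{k-1}^2 + N_{k-1}.
N_0 = 2
N_1 = 2 + 2^2 + 2 = 8
N_2 = 2 + 8^2 + 8 = 74
So |H| = 74.
Ground atoms are formed by filling each argument slot of a predicate with a term from H, so an r-ary predicate gives |H|^r atoms:
  Parent: 74^3 = 405224;  Knows: 74^3 = 405224
Total ground atoms: 405224 + 405224 = 810448.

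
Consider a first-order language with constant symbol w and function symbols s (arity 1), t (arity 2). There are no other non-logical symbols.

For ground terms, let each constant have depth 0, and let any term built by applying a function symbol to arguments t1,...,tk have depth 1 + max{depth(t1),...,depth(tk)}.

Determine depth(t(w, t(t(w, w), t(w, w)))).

3

depth(t(w, w)) = 1 + max(0, 0) = 1
depth(t(t(w, w), t(w, w))) = 1 + max(1, 1) = 2
depth(t(w, t(t(w, w), t(w, w)))) = 1 + max(0, 2) = 3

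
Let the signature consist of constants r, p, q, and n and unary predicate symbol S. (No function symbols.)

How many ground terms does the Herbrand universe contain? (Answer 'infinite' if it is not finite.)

There are no function symbols, so every ground term is one of the 4 constants.
The Herbrand universe is {r, p, q, n}, which is finite with 4 elements.

4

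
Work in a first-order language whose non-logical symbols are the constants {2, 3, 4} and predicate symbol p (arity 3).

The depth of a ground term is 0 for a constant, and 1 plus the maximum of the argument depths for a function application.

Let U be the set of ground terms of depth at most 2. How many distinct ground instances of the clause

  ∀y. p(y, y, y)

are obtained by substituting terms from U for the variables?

Ground terms of depth ≤ 2:
  With no function symbols every ground term is a constant, so there are exactly 3 ground terms at every depth bound.
  N_0 = 3
  N_1 = 3
  N_2 = 3
  Explicitly: 2, 3, 4.
So there are 3 ground terms available for substitution.
The body mentions the single quantified variable y; since ground terms form a free algebra, no two substitutions collapse to the same formula.
Number of ground instances = 3.

3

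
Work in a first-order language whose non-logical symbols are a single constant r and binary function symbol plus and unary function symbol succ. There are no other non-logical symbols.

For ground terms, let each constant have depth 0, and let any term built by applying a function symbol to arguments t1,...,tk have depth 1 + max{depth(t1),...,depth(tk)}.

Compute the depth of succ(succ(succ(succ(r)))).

depth(succ(r)) = 1 + depth(r) = 1 + 0 = 1
depth(succ(succ(r))) = 1 + depth(succ(r)) = 1 + 1 = 2
depth(succ(succ(succ(r)))) = 1 + depth(succ(succ(r))) = 1 + 2 = 3
depth(succ(succ(succ(succ(r))))) = 1 + depth(succ(succ(succ(r)))) = 1 + 3 = 4

4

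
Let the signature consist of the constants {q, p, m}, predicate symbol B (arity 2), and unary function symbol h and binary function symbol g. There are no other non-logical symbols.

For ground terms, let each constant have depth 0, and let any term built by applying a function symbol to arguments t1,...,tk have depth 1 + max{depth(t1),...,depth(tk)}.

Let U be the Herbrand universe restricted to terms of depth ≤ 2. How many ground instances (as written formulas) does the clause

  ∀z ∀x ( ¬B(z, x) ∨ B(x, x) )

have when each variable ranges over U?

Ground terms of depth ≤ 2:
  If N_k denotes the number of depth-≤k ground terms, the 3 constants give N_0 = 3, and each function symbol of arity r contributes N_{k-1}^r new terms at level k: N_k = 3 + N_{k-1} + N_{k-1}^2.
  N_0 = 3
  N_1 = 3 + 3 + 3^2 = 15
  N_2 = 3 + 15 + 15^2 = 243
So there are 243 ground terms available for substitution.
The body mentions every one of the 2 quantified variables; since ground terms form a free algebra, no two substitutions collapse to the same formula.
Number of ground instances = 243^2 = 59049.

59049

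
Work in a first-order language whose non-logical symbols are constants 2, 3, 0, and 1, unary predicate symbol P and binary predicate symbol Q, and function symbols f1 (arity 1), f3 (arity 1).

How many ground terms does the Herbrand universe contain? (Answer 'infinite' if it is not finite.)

The signature has at least one function symbol (f1, arity 1) and at least one constant (2).
Iterating f1 gives infinitely many distinct ground terms: 2, f1(2), f1(f1(2)), ...
So the Herbrand universe is infinite.

infinite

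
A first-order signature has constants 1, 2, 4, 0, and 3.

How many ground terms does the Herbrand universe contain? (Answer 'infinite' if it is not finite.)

5

There are no function symbols, so every ground term is one of the 5 constants.
The Herbrand universe is {1, 2, 4, 0, 3}, which is finite with 5 elements.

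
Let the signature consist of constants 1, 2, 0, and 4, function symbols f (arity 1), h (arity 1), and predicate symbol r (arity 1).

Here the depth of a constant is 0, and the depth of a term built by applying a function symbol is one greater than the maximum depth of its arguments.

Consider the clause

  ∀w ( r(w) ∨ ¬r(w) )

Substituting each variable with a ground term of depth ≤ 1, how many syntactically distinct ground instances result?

Ground terms of depth ≤ 1:
  If N_k denotes the number of depth-≤k ground terms, the 4 constants give N_0 = 4, and each function symbol of arity r contributes N_{k-1}^r new terms at level k: N_k = 4 + N_{k-1} + N_{k-1}.
  N_0 = 4
  N_1 = 4 + 4 + 4 = 12
So there are 12 ground terms available for substitution.
The clause has 1 distinct variable (w), which appears in the body. In the free term algebra distinct substitutions yield syntactically distinct ground instances.
Number of ground instances = 12.

12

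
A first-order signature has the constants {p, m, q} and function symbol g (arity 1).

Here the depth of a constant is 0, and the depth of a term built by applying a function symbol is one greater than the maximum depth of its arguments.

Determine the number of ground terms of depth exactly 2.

3

Let N_k = |{terms of depth ≤ k}|. Then N_0 = 3 and N_k = 3 + N_{k-1} for k ≥ 1 (one summand per function symbol, arity giving the exponent).
N_0 = 3
N_1 = 3 + 3 = 6
N_2 = 3 + 6 = 9
Terms of depth exactly 2: N_2 − N_1 = 9 − 6 = 3.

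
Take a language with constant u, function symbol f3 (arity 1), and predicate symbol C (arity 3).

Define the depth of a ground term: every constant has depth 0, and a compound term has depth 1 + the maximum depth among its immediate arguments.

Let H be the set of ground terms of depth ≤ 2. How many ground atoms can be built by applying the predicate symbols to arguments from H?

First count ground terms of depth ≤ 2.
Let N_k count ground terms of depth at most k. Each non-constant term of depth ≤ k is some function symbol applied to depth-≤(k−1) arguments, giving N_k = 1 + N_{k-1}.
N_0 = 1
N_1 = 1 + 1 = 2
N_2 = 1 + 2 = 3
Explicitly: u, f3(u), f3(f3(u)).
So |H| = 3.
Each predicate of arity r yields |H|^r ground atoms (one per choice of an r-tuple from H):
  C: 3^3 = 27
Total ground atoms: 27.

27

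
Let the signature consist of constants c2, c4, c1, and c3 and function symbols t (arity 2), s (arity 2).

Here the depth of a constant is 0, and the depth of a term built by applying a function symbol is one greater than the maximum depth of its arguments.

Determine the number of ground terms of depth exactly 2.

2560

Let N_k = |{terms of depth ≤ k}|. Then N_0 = 4 and N_k = 4 + N_{k-1}^2 + N_{k-1}^2 for k ≥ 1 (one summand per function symbol, arity giving the exponent).
N_0 = 4
N_1 = 4 + 4^2 + 4^2 = 36
N_2 = 4 + 36^2 + 36^2 = 2596
Terms of depth exactly 2: N_2 − N_1 = 2596 − 36 = 2560.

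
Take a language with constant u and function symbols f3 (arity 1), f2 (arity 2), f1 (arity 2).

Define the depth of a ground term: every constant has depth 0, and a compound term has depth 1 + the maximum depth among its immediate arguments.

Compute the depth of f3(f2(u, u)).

depth(f2(u, u)) = 1 + max(0, 0) = 1
depth(f3(f2(u, u))) = 1 + depth(f2(u, u)) = 1 + 1 = 2

2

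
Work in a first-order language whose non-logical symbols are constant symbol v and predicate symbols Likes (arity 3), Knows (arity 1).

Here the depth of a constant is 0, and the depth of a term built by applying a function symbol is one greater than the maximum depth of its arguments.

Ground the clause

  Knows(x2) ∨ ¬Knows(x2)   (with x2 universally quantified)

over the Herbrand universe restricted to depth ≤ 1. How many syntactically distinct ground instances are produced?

1

Ground terms of depth ≤ 1:
  With no function symbols every ground term is a constant, so there is exactly 1 ground term at every depth bound.
  N_0 = 1
  N_1 = 1
So there is exactly 1 ground term available for substitution.
The body mentions the single quantified variable x2; since ground terms form a free algebra, no two substitutions collapse to the same formula.
Number of ground instances = 1.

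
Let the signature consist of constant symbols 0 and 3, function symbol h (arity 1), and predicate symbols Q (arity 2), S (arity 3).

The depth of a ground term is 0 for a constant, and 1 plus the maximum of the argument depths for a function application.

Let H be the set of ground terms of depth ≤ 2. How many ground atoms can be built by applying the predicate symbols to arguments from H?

First count ground terms of depth ≤ 2.
Write N_k for the number of ground terms of depth ≤ k. A term of depth ≤ k is either a constant or a function symbol applied to arguments of depth ≤ k−1, so N_k = 2 + N_{k-1}.
N_0 = 2
N_1 = 2 + 2 = 4
N_2 = 2 + 4 = 6
So |H| = 6.
For each predicate symbol, the number of ground atoms is |H| raised to its arity; summing:
  Q: 6^2 = 36;  S: 6^3 = 216
Total ground atoms: 36 + 216 = 252.

252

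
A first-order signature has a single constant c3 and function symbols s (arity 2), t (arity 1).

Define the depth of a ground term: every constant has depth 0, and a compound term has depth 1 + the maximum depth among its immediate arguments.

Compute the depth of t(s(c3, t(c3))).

3

depth(t(c3)) = 1 + depth(c3) = 1 + 0 = 1
depth(s(c3, t(c3))) = 1 + max(0, 1) = 2
depth(t(s(c3, t(c3)))) = 1 + depth(s(c3, t(c3))) = 1 + 2 = 3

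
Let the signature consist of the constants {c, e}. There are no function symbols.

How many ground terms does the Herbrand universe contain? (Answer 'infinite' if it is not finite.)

2

There are no function symbols, so every ground term is one of the 2 constants.
The Herbrand universe is {c, e}, which is finite with 2 elements.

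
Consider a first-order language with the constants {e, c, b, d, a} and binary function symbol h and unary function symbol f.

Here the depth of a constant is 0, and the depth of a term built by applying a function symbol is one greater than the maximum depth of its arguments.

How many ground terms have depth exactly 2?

1230

Count level by level. With function symbols h/2, f/1, the terms of depth ≤ k are the 5 constants together with each function applied to depth-≤(k−1) tuples, so N_k = 5 + N_{k-1}^2 + N_{k-1}.
N_0 = 5
N_1 = 5 + 5^2 + 5 = 35
N_2 = 5 + 35^2 + 35 = 1265
Terms of depth exactly 2: N_2 − N_1 = 1265 − 35 = 1230.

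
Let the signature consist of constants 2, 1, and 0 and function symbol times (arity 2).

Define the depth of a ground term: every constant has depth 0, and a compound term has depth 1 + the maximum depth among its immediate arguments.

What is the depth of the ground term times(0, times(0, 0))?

depth(times(0, 0)) = 1 + max(0, 0) = 1
depth(times(0, times(0, 0))) = 1 + max(0, 1) = 2

2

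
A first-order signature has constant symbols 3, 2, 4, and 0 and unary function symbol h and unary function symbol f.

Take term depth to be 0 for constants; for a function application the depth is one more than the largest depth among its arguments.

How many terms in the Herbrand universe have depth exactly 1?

8

Count level by level. With function symbols h/1, f/1, the terms of depth ≤ k are the 4 constants together with each function applied to depth-≤(k−1) tuples, so N_k = 4 + N_{k-1} + N_{k-1}.
N_0 = 4
N_1 = 4 + 4 + 4 = 12
Terms of depth exactly 1: N_1 − N_0 = 12 − 4 = 8.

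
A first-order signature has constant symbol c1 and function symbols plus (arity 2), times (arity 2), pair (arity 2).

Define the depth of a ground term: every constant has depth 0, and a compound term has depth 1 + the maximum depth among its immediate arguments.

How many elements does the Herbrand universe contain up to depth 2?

Let N_k = |{terms of depth ≤ k}|. Then N_0 = 1 and N_k = 1 + N_{k-1}^2 + N_{k-1}^2 + N_{k-1}^2 for k ≥ 1 (one summand per function symbol, arity giving the exponent).
N_0 = 1
N_1 = 1 + 1^2 + 1^2 + 1^2 = 4
N_2 = 1 + 4^2 + 4^2 + 4^2 = 49

49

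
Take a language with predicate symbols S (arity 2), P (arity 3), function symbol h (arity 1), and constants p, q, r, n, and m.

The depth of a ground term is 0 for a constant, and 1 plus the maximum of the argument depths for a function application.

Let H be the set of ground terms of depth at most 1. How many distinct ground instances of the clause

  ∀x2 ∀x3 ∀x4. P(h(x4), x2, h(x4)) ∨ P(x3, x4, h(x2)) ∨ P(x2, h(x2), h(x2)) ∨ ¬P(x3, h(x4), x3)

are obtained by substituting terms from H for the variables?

Ground terms of depth ≤ 1:
  If N_k denotes the number of depth-≤k ground terms, the 5 constants give N_0 = 5, and each function symbol of arity r contributes N_{k-1}^r new terms at level k: N_k = 5 + N_{k-1}.
  N_0 = 5
  N_1 = 5 + 5 = 10
  Explicitly: p, q, r, n, m, h(p), h(q), h(r), h(n), h(m).
So there are 10 ground terms available for substitution.
The body mentions every one of the 3 quantified variables; since ground terms form a free algebra, no two substitutions collapse to the same formula.
Number of ground instances = 10^3 = 1000.

1000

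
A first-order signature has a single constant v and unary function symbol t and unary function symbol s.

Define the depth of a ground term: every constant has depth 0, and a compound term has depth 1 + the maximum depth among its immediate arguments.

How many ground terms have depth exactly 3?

8

If N_k denotes the number of depth-≤k ground terms, the 1 constant gives N_0 = 1, and each function symbol of arity r contributes N_{k-1}^r new terms at level k: N_k = 1 + N_{k-1} + N_{k-1}.
N_0 = 1
N_1 = 1 + 1 + 1 = 3
N_2 = 1 + 3 + 3 = 7
N_3 = 1 + 7 + 7 = 15
Terms of depth exactly 3: N_3 − N_2 = 15 − 7 = 8.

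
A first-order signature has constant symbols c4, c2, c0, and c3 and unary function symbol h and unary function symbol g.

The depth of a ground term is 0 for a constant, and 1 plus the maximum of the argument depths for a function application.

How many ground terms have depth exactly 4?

64

If N_k denotes the number of depth-≤k ground terms, the 4 constants give N_0 = 4, and each function symbol of arity r contributes N_{k-1}^r new terms at level k: N_k = 4 + N_{k-1} + N_{k-1}.
N_0 = 4
N_1 = 4 + 4 + 4 = 12
N_2 = 4 + 12 + 12 = 28
N_3 = 4 + 28 + 28 = 60
N_4 = 4 + 60 + 60 = 124
Terms of depth exactly 4: N_4 − N_3 = 124 − 60 = 64.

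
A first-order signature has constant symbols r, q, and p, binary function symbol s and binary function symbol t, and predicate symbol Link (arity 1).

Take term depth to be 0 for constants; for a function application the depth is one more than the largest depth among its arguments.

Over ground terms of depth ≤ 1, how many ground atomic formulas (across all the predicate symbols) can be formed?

21

First count ground terms of depth ≤ 1.
Write N_k for the number of ground terms of depth ≤ k. A term of depth ≤ k is either a constant or a function symbol applied to arguments of depth ≤ k−1, so N_k = 3 + N_{k-1}^2 + N_{k-1}^2.
N_0 = 3
N_1 = 3 + 3^2 + 3^2 = 21
So |H| = 21.
Each predicate of arity r yields |H|^r ground atoms (one per choice of an r-tuple from H):
  Link: 21
Total ground atoms: 21.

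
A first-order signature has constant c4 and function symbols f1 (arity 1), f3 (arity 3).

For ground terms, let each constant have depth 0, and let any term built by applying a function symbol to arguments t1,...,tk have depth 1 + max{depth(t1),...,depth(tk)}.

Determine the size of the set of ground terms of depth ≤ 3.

29823

Count level by level. With function symbols f1/1, f3/3, the terms of depth ≤ k are the 1 constant together with each function applied to depth-≤(k−1) tuples, so N_k = 1 + N_{k-1} + N_{k-1}^3.
N_0 = 1
N_1 = 1 + 1 + 1^3 = 3
N_2 = 1 + 3 + 3^3 = 31
N_3 = 1 + 31 + 31^3 = 29823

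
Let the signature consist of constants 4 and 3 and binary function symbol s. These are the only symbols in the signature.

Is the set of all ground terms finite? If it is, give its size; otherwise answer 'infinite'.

The signature has at least one function symbol (s, arity 2) and at least one constant (4).
Iterating s gives infinitely many distinct ground terms: 4, s(4, 4), s(s(4, 4), s(4, 4)), ...
So the Herbrand universe is infinite.

infinite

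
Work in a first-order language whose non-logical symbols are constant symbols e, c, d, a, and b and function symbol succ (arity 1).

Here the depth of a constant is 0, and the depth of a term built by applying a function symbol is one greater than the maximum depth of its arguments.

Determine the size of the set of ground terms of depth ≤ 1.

Write N_k for the number of ground terms of depth ≤ k. A term of depth ≤ k is either a constant or a function symbol applied to arguments of depth ≤ k−1, so N_k = 5 + N_{k-1}.
N_0 = 5
N_1 = 5 + 5 = 10

10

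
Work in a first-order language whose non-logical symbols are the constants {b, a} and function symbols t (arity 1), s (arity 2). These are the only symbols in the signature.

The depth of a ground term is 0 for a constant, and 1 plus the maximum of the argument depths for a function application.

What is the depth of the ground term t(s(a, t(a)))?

depth(t(a)) = 1 + depth(a) = 1 + 0 = 1
depth(s(a, t(a))) = 1 + max(0, 1) = 2
depth(t(s(a, t(a)))) = 1 + depth(s(a, t(a))) = 1 + 2 = 3

3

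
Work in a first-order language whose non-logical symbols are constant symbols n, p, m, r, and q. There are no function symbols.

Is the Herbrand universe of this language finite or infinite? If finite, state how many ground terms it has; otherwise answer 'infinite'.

5

There are no function symbols, so every ground term is one of the 5 constants.
The Herbrand universe is {n, p, m, r, q}, which is finite with 5 elements.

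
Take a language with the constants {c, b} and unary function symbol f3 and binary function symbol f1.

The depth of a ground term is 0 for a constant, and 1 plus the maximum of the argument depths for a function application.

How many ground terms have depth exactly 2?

66

Let N_k count ground terms of depth at most k. Each non-constant term of depth ≤ k is some function symbol applied to depth-≤(k−1) arguments, giving N_k = 2 + N_{k-1} + N_{k-1}^2.
N_0 = 2
N_1 = 2 + 2 + 2^2 = 8
N_2 = 2 + 8 + 8^2 = 74
Terms of depth exactly 2: N_2 − N_1 = 74 − 8 = 66.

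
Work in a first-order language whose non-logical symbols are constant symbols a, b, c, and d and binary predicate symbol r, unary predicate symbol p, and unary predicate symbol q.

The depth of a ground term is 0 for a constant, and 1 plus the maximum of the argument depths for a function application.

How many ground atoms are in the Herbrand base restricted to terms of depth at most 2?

First count ground terms of depth ≤ 2.
With no function symbols every ground term is a constant, so there are exactly 4 ground terms at every depth bound.
N_0 = 4
N_1 = 4
N_2 = 4
Explicitly: a, b, c, d.
So |H| = 4.
Each predicate of arity r yields |H|^r ground atoms (one per choice of an r-tuple from H):
  r: 4^2 = 16;  p: 4;  q: 4
Total ground atoms: 16 + 4 + 4 = 24.

24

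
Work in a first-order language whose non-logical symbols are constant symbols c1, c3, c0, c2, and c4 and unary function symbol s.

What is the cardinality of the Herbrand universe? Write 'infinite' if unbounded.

The signature has at least one function symbol (s, arity 1) and at least one constant (c1).
Iterating s gives infinitely many distinct ground terms: c1, s(c1), s(s(c1)), ...
So the Herbrand universe is infinite.

infinite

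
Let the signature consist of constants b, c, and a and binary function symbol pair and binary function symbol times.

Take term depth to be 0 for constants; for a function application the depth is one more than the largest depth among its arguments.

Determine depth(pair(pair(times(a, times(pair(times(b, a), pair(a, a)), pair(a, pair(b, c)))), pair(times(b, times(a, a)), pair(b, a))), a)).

depth(times(b, a)) = 1 + max(0, 0) = 1
depth(pair(a, a)) = 1 + max(0, 0) = 1
depth(pair(times(b, a), pair(a, a))) = 1 + max(1, 1) = 2
depth(pair(b, c)) = 1 + max(0, 0) = 1
depth(pair(a, pair(b, c))) = 1 + max(0, 1) = 2
depth(times(pair(times(b, a), pair(a, a)), pair(a, pair(b, c)))) = 1 + max(2, 2) = 3
depth(times(a, times(pair(times(b, a), pair(a, a)), pair(a, pair(b, c))))) = 1 + max(0, 3) = 4
depth(times(a, a)) = 1 + max(0, 0) = 1
depth(times(b, times(a, a))) = 1 + max(0, 1) = 2
depth(pair(b, a)) = 1 + max(0, 0) = 1
depth(pair(times(b, times(a, a)), pair(b, a))) = 1 + max(2, 1) = 3
depth(pair(times(a, times(pair(times(b, a), pair(a, a)), pair(a, pair(b, c)))), pair(times(b, times(a, a)), pair(b, a)))) = 1 + max(4, 3) = 5
depth(pair(pair(times(a, times(pair(times(b, a), pair(a, a)), pair(a, pair(b, c)))), pair(times(b, times(a, a)), pair(b, a))), a)) = 1 + max(5, 0) = 6

6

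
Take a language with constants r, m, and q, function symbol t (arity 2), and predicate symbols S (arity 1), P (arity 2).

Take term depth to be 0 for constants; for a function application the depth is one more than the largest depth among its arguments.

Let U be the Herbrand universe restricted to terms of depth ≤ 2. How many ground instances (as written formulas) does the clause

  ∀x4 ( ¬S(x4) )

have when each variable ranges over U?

Ground terms of depth ≤ 2:
  Let N_k count ground terms of depth at most k. Each non-constant term of depth ≤ k is some function symbol applied to depth-≤(k−1) arguments, giving N_k = 3 + N_{k-1}^2.
  N_0 = 3
  N_1 = 3 + 3^2 = 12
  N_2 = 3 + 12^2 = 147
So there are 147 ground terms available for substitution.
The body mentions the single quantified variable x4; since ground terms form a free algebra, no two substitutions collapse to the same formula.
Number of ground instances = 147.

147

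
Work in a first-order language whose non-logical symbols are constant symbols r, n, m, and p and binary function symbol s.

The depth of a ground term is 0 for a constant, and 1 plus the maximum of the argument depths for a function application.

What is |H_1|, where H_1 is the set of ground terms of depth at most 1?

Let N_k count ground terms of depth at most k. Each non-constant term of depth ≤ k is some function symbol applied to depth-≤(k−1) arguments, giving N_k = 4 + N_{k-1}^2.
N_0 = 4
N_1 = 4 + 4^2 = 20

20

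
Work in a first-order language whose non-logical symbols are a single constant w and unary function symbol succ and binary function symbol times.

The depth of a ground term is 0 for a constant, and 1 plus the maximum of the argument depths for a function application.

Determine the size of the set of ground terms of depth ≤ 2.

13

If N_k denotes the number of depth-≤k ground terms, the 1 constant gives N_0 = 1, and each function symbol of arity r contributes N_{k-1}^r new terms at level k: N_k = 1 + N_{k-1} + N_{k-1}^2.
N_0 = 1
N_1 = 1 + 1 + 1^2 = 3
N_2 = 1 + 3 + 3^2 = 13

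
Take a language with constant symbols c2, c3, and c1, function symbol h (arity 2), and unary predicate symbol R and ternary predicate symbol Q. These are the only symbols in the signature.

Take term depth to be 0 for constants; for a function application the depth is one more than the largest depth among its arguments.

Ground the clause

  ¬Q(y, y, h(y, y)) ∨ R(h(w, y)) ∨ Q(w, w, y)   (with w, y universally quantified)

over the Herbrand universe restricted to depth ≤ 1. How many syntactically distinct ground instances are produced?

144

Ground terms of depth ≤ 1:
  Let N_k count ground terms of depth at most k. Each non-constant term of depth ≤ k is some function symbol applied to depth-≤(k−1) arguments, giving N_k = 3 + N_{k-1}^2.
  N_0 = 3
  N_1 = 3 + 3^2 = 12
So there are 12 ground terms available for substitution.
The body mentions every one of the 2 quantified variables; since ground terms form a free algebra, no two substitutions collapse to the same formula.
Number of ground instances = 12^2 = 144.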